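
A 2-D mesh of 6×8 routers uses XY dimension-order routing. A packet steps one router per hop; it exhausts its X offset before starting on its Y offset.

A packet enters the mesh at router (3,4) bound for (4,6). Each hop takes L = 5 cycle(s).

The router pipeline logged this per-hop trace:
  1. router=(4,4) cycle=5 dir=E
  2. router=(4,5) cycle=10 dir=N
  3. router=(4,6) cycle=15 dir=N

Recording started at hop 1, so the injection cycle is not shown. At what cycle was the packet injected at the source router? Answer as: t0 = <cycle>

t0 = 0

cyc[1] = 5 and cyc[k] = t0 + k·L for every k.
So t0 = 5 − 1·5 = 0.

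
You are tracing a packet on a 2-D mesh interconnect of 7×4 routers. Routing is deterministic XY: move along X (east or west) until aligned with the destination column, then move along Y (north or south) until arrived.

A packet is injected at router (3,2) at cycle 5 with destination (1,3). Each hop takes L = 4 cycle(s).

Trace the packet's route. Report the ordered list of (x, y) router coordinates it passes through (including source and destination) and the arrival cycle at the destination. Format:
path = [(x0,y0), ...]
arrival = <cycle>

path = [(3,2), (2,2), (1,2), (1,3)]
arrival = 17

  0. router=(3,2) cycle=5 (inject)
  1. router=(2,2) cycle=9 dir=W
  2. router=(1,2) cycle=13 dir=W
  3. router=(1,3) cycle=17 dir=N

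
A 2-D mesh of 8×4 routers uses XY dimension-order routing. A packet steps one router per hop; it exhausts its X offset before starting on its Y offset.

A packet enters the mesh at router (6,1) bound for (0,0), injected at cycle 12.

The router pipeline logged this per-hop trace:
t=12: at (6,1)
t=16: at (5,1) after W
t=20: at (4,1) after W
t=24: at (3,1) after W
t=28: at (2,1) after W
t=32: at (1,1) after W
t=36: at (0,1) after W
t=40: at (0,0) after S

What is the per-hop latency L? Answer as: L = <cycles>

cyc[1] − cyc[0] = 16 − 12 = 4.
One hop costs L cycles, so L = 4.

L = 4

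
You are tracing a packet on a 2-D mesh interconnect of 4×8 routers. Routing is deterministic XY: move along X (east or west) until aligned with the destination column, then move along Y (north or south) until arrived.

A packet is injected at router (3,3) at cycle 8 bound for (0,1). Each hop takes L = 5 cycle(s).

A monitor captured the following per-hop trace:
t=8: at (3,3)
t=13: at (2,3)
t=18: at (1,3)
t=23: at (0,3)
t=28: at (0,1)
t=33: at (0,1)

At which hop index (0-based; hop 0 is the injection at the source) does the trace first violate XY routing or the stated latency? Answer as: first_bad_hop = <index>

first_bad_hop = 4

  1: Δx=-1 Δy=+0 Δt=5 [ok]
  2: Δx=-1 Δy=+0 Δt=5 [ok]
  3: Δx=-1 Δy=+0 Δt=5 [ok]
  4: Δx=+0 Δy=-2 Δt=5 [BAD: non-unit step]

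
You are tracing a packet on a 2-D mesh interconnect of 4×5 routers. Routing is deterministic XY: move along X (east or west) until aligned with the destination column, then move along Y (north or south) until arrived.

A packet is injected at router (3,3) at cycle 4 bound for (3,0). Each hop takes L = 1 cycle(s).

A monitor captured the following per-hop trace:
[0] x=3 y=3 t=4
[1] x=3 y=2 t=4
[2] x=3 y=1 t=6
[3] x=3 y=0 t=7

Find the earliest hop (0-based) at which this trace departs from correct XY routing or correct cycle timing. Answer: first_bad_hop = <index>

  1: Δx=+0 Δy=-1 Δt=0 [BAD: Δcyc=0≠L]

first_bad_hop = 1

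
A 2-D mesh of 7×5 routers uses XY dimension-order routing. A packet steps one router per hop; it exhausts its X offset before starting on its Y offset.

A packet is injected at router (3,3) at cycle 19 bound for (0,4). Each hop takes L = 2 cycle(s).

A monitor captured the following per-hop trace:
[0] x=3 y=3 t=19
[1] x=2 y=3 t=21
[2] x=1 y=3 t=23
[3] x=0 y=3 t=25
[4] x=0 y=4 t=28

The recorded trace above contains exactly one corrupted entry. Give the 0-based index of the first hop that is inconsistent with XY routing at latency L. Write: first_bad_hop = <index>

[1] (-1,+0) / 2c ⇒ ok
[2] (-1,+0) / 2c ⇒ ok
[3] (-1,+0) / 2c ⇒ ok
[4] (+0,+1) / 3c ⇒ BAD: Δcyc=3≠L

first_bad_hop = 4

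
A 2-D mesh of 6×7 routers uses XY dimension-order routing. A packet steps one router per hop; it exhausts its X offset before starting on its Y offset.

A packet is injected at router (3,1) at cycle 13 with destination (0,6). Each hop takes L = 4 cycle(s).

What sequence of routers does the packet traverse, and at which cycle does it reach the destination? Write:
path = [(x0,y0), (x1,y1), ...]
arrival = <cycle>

path = [(3,1), (2,1), (1,1), (0,1), (0,2), (0,3), (0,4), (0,5), (0,6)]
arrival = 45

  0. router=(3,1) cycle=13 (inject)
  1. router=(2,1) cycle=17 dir=W
  2. router=(1,1) cycle=21 dir=W
  3. router=(0,1) cycle=25 dir=W
  4. router=(0,2) cycle=29 dir=N
  5. router=(0,3) cycle=33 dir=N
  6. router=(0,4) cycle=37 dir=N
  7. router=(0,5) cycle=41 dir=N
  8. router=(0,6) cycle=45 dir=N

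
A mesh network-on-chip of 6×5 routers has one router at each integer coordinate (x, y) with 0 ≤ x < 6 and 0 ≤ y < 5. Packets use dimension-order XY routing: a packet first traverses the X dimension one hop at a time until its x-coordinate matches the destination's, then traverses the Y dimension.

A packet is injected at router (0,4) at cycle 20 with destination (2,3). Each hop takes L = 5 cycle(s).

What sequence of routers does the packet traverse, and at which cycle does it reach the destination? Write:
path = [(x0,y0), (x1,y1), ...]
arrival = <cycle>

hop 0: (0,4) @ cyc 20
hop 1: (1,4) @ cyc 25  [E]
hop 2: (2,4) @ cyc 30  [E]
hop 3: (2,3) @ cyc 35  [S]

path = [(0,4), (1,4), (2,4), (2,3)]
arrival = 35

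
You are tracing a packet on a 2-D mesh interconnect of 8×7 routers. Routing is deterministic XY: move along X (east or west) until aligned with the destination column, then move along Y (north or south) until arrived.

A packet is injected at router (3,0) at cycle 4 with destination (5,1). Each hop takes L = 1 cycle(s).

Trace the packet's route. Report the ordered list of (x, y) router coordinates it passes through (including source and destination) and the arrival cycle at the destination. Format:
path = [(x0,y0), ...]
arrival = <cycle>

[0] x=3 y=0 t=4
[1] x=4 y=0 t=5 →E
[2] x=5 y=0 t=6 →E
[3] x=5 y=1 t=7 →N

path = [(3,0), (4,0), (5,0), (5,1)]
arrival = 7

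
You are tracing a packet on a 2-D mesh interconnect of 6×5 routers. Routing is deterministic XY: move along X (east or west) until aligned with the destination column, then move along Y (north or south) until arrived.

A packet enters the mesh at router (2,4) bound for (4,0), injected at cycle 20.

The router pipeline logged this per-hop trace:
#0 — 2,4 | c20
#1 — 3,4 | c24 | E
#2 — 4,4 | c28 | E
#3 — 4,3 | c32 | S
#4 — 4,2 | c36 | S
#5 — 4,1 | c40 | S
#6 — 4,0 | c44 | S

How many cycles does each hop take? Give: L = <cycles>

cyc[1] − cyc[0] = 24 − 20 = 4.
Each hop adds L, hence L = 4.

L = 4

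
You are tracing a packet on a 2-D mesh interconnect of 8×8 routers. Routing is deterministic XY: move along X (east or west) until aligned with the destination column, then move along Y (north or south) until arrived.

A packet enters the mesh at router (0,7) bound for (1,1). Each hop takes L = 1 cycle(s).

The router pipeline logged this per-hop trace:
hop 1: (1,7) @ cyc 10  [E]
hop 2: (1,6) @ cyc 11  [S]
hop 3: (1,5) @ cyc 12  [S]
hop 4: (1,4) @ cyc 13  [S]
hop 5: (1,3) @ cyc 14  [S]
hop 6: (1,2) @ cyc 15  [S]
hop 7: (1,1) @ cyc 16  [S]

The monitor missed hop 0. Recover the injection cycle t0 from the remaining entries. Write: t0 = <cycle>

t0 = 9

At hop 1 the cycle is 10; in general cyc_k = t0 + kL.
t0 = cyc[1] − L = 10 − 1 = 9.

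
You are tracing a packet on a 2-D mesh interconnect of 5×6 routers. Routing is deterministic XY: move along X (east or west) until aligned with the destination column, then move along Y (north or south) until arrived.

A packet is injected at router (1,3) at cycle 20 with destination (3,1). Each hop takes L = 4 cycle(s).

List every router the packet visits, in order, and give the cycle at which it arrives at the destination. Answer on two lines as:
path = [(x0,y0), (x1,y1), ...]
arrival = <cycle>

path = [(1,3), (2,3), (3,3), (3,2), (3,1)]
arrival = 36

hop 0: (1,3) @ cyc 20
hop 1: (2,3) @ cyc 24  [E]
hop 2: (3,3) @ cyc 28  [E]
hop 3: (3,2) @ cyc 32  [S]
hop 4: (3,1) @ cyc 36  [S]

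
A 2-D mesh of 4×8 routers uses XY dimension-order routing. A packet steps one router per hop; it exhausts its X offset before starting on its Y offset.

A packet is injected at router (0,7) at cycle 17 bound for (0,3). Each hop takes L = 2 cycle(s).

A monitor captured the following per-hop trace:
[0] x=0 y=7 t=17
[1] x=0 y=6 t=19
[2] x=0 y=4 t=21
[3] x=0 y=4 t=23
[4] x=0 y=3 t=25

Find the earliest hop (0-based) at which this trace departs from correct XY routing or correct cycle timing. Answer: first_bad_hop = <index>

first_bad_hop = 2

  1: Δx=+0 Δy=-1 Δt=2 [ok]
  2: Δx=+0 Δy=-2 Δt=2 [BAD: non-unit step]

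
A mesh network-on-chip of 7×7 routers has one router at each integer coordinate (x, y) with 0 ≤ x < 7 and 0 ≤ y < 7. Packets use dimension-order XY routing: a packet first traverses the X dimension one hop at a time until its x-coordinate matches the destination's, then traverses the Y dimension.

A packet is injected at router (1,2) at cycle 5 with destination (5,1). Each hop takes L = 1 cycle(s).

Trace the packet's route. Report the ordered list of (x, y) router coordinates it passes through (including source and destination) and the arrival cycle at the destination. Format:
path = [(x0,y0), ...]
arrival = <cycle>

hop 0: (1,2) @ cyc 5
hop 1: (2,2) @ cyc 6  [E]
hop 2: (3,2) @ cyc 7  [E]
hop 3: (4,2) @ cyc 8  [E]
hop 4: (5,2) @ cyc 9  [E]
hop 5: (5,1) @ cyc 10  [S]

path = [(1,2), (2,2), (3,2), (4,2), (5,2), (5,1)]
arrival = 10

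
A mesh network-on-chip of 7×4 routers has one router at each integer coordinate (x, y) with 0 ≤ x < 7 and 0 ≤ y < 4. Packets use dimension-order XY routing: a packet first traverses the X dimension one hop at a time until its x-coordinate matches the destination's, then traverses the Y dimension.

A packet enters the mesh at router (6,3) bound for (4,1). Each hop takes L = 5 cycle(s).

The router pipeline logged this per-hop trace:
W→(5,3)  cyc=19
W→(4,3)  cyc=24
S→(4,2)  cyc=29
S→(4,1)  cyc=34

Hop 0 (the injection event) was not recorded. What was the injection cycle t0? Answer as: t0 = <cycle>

t0 = 14

Hop 1 reached at cycle 19; hop k is at t0 + k·L.
Therefore t0 = 19 − L = 14.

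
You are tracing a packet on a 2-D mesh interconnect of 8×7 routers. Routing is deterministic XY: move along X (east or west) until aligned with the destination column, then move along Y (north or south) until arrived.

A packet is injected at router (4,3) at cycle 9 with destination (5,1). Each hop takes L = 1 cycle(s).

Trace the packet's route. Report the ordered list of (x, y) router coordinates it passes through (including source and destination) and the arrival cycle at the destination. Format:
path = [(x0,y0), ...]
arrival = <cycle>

path = [(4,3), (5,3), (5,2), (5,1)]
arrival = 12

  0. router=(4,3) cycle=9 (inject)
  1. router=(5,3) cycle=10 dir=E
  2. router=(5,2) cycle=11 dir=S
  3. router=(5,1) cycle=12 dir=S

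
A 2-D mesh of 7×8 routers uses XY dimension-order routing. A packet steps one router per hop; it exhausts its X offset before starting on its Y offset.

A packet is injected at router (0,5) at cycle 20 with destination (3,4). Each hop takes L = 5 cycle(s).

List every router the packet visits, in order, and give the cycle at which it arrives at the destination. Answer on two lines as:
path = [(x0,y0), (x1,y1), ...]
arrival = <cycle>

path = [(0,5), (1,5), (2,5), (3,5), (3,4)]
arrival = 40

  0. router=(0,5) cycle=20 (inject)
  1. router=(1,5) cycle=25 dir=E
  2. router=(2,5) cycle=30 dir=E
  3. router=(3,5) cycle=35 dir=E
  4. router=(3,4) cycle=40 dir=S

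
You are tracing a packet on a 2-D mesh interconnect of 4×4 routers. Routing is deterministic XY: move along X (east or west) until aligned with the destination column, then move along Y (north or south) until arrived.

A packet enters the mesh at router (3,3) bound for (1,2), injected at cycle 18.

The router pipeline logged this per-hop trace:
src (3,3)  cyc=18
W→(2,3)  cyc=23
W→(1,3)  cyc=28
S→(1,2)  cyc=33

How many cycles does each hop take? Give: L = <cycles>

L = 5

cyc[1] − cyc[0] = 23 − 18 = 5.
That increment is L by definition: L = 5.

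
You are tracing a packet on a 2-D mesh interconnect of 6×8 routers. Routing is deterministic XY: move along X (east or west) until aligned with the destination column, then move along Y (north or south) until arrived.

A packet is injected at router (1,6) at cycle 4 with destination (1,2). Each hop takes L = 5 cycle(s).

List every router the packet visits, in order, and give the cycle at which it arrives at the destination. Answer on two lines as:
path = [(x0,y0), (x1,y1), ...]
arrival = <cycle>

src (1,6)  cyc=4
S→(1,5)  cyc=9
S→(1,4)  cyc=14
S→(1,3)  cyc=19
S→(1,2)  cyc=24

path = [(1,6), (1,5), (1,4), (1,3), (1,2)]
arrival = 24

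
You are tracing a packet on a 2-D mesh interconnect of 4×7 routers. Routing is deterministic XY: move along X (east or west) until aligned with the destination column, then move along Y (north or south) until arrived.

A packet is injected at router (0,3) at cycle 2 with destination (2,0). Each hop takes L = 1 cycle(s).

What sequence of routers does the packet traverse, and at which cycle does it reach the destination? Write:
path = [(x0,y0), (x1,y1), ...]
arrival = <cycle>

path = [(0,3), (1,3), (2,3), (2,2), (2,1), (2,0)]
arrival = 7

t=2: at (0,3)
t=3: at (1,3) after E
t=4: at (2,3) after E
t=5: at (2,2) after S
t=6: at (2,1) after S
t=7: at (2,0) after S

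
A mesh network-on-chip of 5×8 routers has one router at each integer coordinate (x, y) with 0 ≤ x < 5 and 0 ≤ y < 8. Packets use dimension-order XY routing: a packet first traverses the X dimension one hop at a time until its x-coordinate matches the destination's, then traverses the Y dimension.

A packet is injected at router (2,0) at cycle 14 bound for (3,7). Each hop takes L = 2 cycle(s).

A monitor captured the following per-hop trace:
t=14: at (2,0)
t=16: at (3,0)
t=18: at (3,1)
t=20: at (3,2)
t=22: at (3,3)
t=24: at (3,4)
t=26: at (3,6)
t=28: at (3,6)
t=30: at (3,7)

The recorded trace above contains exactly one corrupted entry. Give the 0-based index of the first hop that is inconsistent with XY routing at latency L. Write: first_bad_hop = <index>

first_bad_hop = 6

[1] (+1,+0) / 2c ⇒ ok
[2] (+0,+1) / 2c ⇒ ok
[3] (+0,+1) / 2c ⇒ ok
[4] (+0,+1) / 2c ⇒ ok
[5] (+0,+1) / 2c ⇒ ok
[6] (+0,+2) / 2c ⇒ BAD: non-unit step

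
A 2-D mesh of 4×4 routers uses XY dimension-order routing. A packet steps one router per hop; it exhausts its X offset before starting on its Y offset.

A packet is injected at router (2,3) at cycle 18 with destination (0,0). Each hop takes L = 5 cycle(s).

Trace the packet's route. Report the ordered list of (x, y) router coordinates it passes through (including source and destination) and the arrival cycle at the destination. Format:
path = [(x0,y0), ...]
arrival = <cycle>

path = [(2,3), (1,3), (0,3), (0,2), (0,1), (0,0)]
arrival = 43

#0 — 2,3 | c18
#1 — 1,3 | c23 | W
#2 — 0,3 | c28 | W
#3 — 0,2 | c33 | S
#4 — 0,1 | c38 | S
#5 — 0,0 | c43 | S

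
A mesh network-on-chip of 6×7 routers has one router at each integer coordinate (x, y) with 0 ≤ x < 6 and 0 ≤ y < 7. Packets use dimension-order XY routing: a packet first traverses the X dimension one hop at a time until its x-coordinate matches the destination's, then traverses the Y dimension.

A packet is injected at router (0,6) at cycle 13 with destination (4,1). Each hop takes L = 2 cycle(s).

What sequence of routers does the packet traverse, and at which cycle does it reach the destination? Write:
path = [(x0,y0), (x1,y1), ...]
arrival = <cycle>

#0 — 0,6 | c13
#1 — 1,6 | c15 | E
#2 — 2,6 | c17 | E
#3 — 3,6 | c19 | E
#4 — 4,6 | c21 | E
#5 — 4,5 | c23 | S
#6 — 4,4 | c25 | S
#7 — 4,3 | c27 | S
#8 — 4,2 | c29 | S
#9 — 4,1 | c31 | S

path = [(0,6), (1,6), (2,6), (3,6), (4,6), (4,5), (4,4), (4,3), (4,2), (4,1)]
arrival = 31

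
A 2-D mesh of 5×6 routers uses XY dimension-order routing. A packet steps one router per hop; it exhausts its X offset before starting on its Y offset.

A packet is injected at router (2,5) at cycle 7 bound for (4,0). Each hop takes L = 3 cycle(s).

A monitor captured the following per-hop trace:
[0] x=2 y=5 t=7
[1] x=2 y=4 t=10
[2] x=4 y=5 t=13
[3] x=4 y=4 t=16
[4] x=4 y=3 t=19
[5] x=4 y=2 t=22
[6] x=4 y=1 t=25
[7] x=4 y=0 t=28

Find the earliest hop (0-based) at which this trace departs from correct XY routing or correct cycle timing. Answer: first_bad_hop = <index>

first_bad_hop = 1

check 1→ d=(0,-1) cyc+3: BAD: Y-move but x=2≠4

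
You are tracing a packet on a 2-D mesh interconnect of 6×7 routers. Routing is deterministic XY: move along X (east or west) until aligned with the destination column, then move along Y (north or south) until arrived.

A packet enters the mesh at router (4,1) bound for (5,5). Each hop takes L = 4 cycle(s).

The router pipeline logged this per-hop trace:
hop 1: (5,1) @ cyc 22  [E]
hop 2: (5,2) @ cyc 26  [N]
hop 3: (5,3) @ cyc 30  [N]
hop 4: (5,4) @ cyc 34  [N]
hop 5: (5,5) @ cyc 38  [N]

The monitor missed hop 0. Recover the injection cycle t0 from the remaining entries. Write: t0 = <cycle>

Hop 1 reached at cycle 22; hop k is at t0 + k·L.
t0 = cyc[1] − L = 22 − 4 = 18.

t0 = 18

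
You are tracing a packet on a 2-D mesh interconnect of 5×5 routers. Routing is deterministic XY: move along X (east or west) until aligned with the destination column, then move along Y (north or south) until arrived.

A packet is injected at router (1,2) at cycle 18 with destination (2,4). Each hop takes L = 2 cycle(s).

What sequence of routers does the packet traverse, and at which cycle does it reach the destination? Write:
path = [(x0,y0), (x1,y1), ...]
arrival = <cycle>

path = [(1,2), (2,2), (2,3), (2,4)]
arrival = 24

  0. router=(1,2) cycle=18 (inject)
  1. router=(2,2) cycle=20 dir=E
  2. router=(2,3) cycle=22 dir=N
  3. router=(2,4) cycle=24 dir=N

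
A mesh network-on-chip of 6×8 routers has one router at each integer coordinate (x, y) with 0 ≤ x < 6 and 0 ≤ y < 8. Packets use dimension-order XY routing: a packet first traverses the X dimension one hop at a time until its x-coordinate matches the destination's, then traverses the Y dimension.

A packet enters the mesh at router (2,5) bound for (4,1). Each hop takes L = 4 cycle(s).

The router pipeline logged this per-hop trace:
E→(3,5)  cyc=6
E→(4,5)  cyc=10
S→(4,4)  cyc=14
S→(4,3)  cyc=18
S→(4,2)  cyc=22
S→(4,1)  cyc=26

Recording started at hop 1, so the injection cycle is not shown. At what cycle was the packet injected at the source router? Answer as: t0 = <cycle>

cyc[1] = 6 and cyc[k] = t0 + k·L for every k.
Therefore t0 = 6 − L = 2.

t0 = 2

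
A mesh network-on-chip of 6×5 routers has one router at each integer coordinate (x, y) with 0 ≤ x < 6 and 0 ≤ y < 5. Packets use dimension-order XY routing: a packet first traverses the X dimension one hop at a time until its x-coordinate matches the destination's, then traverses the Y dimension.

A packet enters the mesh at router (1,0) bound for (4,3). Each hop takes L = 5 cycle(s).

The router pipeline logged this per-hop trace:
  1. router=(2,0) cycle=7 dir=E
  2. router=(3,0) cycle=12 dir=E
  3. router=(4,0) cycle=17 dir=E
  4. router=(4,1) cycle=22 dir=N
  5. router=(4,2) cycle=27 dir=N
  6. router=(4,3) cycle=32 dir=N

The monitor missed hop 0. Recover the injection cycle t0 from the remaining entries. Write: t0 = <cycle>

The first recorded entry is hop 1 at cycle 7.
Subtract one hop: t0 = 7 − 5 = 2.

t0 = 2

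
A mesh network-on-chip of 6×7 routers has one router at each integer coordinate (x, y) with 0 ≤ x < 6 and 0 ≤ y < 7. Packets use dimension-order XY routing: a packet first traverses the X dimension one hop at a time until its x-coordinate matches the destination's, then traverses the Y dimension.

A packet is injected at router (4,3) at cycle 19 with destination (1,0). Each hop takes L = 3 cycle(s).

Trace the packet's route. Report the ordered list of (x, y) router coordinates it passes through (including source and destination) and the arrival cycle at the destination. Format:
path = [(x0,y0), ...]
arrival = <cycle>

[0] x=4 y=3 t=19
[1] x=3 y=3 t=22 →W
[2] x=2 y=3 t=25 →W
[3] x=1 y=3 t=28 →W
[4] x=1 y=2 t=31 →S
[5] x=1 y=1 t=34 →S
[6] x=1 y=0 t=37 →S

path = [(4,3), (3,3), (2,3), (1,3), (1,2), (1,1), (1,0)]
arrival = 37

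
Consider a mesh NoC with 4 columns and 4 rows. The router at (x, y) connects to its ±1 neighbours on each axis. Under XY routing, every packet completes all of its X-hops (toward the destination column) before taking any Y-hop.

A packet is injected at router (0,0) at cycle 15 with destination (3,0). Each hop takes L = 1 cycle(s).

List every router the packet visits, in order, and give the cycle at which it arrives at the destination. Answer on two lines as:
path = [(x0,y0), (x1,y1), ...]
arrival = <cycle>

  0. router=(0,0) cycle=15 (inject)
  1. router=(1,0) cycle=16 dir=E
  2. router=(2,0) cycle=17 dir=E
  3. router=(3,0) cycle=18 dir=E

path = [(0,0), (1,0), (2,0), (3,0)]
arrival = 18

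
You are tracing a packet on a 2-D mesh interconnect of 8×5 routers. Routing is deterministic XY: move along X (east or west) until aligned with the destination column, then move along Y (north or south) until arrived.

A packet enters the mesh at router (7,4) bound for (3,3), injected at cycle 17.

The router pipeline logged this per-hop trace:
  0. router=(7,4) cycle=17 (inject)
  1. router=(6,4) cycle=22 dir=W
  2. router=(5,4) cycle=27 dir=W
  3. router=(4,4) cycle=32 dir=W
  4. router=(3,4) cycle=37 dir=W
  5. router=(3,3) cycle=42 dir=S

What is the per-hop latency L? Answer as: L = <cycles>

L = 5

cyc[1] − cyc[0] = 22 − 17 = 5.
One hop costs L cycles, so L = 5.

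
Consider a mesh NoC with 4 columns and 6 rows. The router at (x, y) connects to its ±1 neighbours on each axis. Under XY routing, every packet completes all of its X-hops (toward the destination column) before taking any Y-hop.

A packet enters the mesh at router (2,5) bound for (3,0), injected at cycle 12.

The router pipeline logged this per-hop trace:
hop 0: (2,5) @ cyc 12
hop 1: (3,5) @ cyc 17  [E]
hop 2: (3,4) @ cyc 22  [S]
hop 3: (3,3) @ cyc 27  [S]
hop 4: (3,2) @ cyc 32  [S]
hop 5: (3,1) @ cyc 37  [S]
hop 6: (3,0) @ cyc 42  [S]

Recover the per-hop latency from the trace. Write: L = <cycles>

Between hops 0 and 1 the cycle counter advances 17 − 12 = 5.
One hop costs L cycles, so L = 5.

L = 5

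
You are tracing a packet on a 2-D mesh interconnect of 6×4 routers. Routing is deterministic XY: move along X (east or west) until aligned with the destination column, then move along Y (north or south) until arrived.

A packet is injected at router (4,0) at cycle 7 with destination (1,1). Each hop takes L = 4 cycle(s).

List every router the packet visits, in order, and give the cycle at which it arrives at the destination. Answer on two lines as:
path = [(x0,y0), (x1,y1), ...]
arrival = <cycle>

path = [(4,0), (3,0), (2,0), (1,0), (1,1)]
arrival = 23

#0 — 4,0 | c7
#1 — 3,0 | c11 | W
#2 — 2,0 | c15 | W
#3 — 1,0 | c19 | W
#4 — 1,1 | c23 | N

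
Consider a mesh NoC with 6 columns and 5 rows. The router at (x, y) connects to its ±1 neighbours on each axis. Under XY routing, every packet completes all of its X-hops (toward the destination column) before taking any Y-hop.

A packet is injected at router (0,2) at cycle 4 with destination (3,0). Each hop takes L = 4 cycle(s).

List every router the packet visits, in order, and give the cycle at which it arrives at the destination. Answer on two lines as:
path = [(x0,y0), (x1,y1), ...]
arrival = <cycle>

  0. router=(0,2) cycle=4 (inject)
  1. router=(1,2) cycle=8 dir=E
  2. router=(2,2) cycle=12 dir=E
  3. router=(3,2) cycle=16 dir=E
  4. router=(3,1) cycle=20 dir=S
  5. router=(3,0) cycle=24 dir=S

path = [(0,2), (1,2), (2,2), (3,2), (3,1), (3,0)]
arrival = 24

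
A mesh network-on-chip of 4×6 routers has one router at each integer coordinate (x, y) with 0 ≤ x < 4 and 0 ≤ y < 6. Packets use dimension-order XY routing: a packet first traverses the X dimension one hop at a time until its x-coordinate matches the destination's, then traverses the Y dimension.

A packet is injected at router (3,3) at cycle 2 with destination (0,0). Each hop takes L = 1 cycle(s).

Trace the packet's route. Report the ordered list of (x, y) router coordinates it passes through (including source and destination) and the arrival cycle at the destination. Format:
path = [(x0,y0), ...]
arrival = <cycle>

path = [(3,3), (2,3), (1,3), (0,3), (0,2), (0,1), (0,0)]
arrival = 8

#0 — 3,3 | c2
#1 — 2,3 | c3 | W
#2 — 1,3 | c4 | W
#3 — 0,3 | c5 | W
#4 — 0,2 | c6 | S
#5 — 0,1 | c7 | S
#6 — 0,0 | c8 | S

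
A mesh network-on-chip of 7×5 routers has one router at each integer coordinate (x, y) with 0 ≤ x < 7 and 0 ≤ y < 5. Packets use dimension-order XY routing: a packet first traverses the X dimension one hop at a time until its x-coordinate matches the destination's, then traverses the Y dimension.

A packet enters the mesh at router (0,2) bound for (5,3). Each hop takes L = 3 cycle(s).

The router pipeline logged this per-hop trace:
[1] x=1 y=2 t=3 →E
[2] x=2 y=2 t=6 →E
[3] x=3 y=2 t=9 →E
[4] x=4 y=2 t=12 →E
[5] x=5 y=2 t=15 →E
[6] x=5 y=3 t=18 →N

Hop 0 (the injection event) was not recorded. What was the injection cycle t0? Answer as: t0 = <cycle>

The first recorded entry is hop 1 at cycle 3.
t0 = cyc[1] − L = 3 − 3 = 0.

t0 = 0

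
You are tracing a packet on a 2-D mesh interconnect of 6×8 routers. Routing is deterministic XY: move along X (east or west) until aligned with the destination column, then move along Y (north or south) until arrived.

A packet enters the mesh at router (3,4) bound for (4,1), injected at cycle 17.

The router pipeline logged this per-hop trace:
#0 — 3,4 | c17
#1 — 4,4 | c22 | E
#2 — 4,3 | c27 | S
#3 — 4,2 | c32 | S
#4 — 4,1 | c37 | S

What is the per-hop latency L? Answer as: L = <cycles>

L = 5

Between hops 0 and 1 the cycle counter advances 22 − 17 = 5.
That increment is L by definition: L = 5.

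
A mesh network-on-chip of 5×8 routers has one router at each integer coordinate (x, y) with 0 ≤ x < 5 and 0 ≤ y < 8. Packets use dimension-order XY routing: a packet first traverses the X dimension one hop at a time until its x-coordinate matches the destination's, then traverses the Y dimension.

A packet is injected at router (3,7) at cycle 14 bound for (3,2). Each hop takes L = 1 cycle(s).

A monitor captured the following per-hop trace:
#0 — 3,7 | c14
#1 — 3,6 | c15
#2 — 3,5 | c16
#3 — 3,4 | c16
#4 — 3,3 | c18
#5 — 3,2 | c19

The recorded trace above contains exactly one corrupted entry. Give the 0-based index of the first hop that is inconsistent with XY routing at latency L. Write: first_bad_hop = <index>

check 1→ d=(0,-1) cyc+1: ok
check 2→ d=(0,-1) cyc+1: ok
check 3→ d=(0,-1) cyc+0: BAD: Δcyc=0≠L

first_bad_hop = 3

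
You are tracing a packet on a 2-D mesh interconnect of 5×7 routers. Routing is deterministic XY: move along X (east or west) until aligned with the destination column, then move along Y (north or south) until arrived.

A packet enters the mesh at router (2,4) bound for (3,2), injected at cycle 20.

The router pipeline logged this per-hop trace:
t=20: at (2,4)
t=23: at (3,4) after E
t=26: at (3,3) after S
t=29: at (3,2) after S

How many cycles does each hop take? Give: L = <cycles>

L = 3

Between hops 0 and 1 the cycle counter advances 23 − 20 = 3.
Per-hop latency L = Δcyc = 3.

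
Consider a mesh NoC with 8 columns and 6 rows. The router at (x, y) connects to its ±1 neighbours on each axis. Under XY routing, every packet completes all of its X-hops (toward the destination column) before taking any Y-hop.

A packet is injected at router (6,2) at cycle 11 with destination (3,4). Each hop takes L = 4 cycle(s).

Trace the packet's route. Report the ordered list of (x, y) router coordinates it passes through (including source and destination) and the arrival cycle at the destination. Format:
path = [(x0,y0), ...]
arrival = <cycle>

path = [(6,2), (5,2), (4,2), (3,2), (3,3), (3,4)]
arrival = 31

hop 0: (6,2) @ cyc 11
hop 1: (5,2) @ cyc 15  [W]
hop 2: (4,2) @ cyc 19  [W]
hop 3: (3,2) @ cyc 23  [W]
hop 4: (3,3) @ cyc 27  [N]
hop 5: (3,4) @ cyc 31  [N]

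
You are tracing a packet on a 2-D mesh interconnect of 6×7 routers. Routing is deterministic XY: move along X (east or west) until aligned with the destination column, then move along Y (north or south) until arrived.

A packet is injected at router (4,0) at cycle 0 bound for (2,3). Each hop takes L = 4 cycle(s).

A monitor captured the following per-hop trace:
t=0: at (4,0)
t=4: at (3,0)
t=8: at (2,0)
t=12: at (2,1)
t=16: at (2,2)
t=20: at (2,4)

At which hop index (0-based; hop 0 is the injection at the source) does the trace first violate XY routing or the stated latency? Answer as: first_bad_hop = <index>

check 1→ d=(-1,0) cyc+4: ok
check 2→ d=(-1,0) cyc+4: ok
check 3→ d=(0,1) cyc+4: ok
check 4→ d=(0,1) cyc+4: ok
check 5→ d=(0,2) cyc+4: BAD: non-unit step

first_bad_hop = 5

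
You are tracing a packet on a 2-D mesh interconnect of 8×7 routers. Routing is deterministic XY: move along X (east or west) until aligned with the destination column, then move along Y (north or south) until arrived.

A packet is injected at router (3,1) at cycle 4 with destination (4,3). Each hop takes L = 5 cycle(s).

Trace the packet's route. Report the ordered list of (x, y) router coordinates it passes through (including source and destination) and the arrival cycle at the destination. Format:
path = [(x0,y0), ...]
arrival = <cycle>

path = [(3,1), (4,1), (4,2), (4,3)]
arrival = 19

#0 — 3,1 | c4
#1 — 4,1 | c9 | E
#2 — 4,2 | c14 | N
#3 — 4,3 | c19 | N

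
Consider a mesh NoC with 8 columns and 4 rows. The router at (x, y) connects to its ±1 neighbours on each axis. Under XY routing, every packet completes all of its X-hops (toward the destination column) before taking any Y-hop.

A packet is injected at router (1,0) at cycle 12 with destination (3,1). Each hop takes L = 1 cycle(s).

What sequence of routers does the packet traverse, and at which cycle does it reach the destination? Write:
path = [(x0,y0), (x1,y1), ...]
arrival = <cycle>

t=12: at (1,0)
t=13: at (2,0) after E
t=14: at (3,0) after E
t=15: at (3,1) after N

path = [(1,0), (2,0), (3,0), (3,1)]
arrival = 15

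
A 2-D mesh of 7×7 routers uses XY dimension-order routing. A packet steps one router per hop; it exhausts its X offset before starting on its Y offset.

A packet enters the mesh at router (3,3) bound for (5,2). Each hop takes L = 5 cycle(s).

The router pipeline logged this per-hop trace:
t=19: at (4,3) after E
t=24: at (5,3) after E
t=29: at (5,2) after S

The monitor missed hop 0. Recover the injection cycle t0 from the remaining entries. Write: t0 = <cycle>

t0 = 14

The first recorded entry is hop 1 at cycle 19.
Therefore t0 = 19 − L = 14.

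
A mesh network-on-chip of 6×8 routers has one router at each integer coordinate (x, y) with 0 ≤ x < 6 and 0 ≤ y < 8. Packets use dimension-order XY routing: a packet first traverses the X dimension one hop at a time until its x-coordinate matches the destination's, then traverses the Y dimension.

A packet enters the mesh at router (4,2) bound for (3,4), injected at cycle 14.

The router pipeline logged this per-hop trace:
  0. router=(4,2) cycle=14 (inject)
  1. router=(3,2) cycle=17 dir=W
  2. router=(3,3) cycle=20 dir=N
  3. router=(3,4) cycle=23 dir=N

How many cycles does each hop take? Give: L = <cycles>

cyc[1] − cyc[0] = 17 − 14 = 3.
Per-hop latency L = Δcyc = 3.

L = 3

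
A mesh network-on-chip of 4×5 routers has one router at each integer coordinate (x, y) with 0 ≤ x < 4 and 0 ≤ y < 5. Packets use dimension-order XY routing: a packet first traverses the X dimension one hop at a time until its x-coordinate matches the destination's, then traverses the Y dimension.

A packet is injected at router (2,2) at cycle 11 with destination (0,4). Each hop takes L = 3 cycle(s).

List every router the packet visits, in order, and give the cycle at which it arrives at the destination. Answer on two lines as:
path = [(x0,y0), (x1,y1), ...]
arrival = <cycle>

hop 0: (2,2) @ cyc 11
hop 1: (1,2) @ cyc 14  [W]
hop 2: (0,2) @ cyc 17  [W]
hop 3: (0,3) @ cyc 20  [N]
hop 4: (0,4) @ cyc 23  [N]

path = [(2,2), (1,2), (0,2), (0,3), (0,4)]
arrival = 23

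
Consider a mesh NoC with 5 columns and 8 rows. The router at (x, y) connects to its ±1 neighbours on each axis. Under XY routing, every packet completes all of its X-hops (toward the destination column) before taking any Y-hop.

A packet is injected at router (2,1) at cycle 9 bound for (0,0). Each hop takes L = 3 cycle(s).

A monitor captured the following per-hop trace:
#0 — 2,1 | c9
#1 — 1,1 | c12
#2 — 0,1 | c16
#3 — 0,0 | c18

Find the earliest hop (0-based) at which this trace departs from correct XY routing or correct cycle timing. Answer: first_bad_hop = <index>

first_bad_hop = 2

  1: Δx=-1 Δy=+0 Δt=3 [ok]
  2: Δx=-1 Δy=+0 Δt=4 [BAD: Δcyc=4≠L]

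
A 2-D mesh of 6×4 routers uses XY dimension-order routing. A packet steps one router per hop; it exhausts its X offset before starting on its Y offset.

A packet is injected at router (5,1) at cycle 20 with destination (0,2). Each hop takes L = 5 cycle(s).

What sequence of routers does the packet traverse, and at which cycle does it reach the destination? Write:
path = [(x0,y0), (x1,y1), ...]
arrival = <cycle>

path = [(5,1), (4,1), (3,1), (2,1), (1,1), (0,1), (0,2)]
arrival = 50

hop 0: (5,1) @ cyc 20
hop 1: (4,1) @ cyc 25  [W]
hop 2: (3,1) @ cyc 30  [W]
hop 3: (2,1) @ cyc 35  [W]
hop 4: (1,1) @ cyc 40  [W]
hop 5: (0,1) @ cyc 45  [W]
hop 6: (0,2) @ cyc 50  [N]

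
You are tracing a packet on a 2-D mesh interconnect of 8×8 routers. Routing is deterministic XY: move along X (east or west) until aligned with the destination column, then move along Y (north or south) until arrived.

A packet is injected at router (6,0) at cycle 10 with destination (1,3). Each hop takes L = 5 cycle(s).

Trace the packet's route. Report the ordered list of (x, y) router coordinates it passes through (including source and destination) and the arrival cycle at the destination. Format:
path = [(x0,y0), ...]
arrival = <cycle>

#0 — 6,0 | c10
#1 — 5,0 | c15 | W
#2 — 4,0 | c20 | W
#3 — 3,0 | c25 | W
#4 — 2,0 | c30 | W
#5 — 1,0 | c35 | W
#6 — 1,1 | c40 | N
#7 — 1,2 | c45 | N
#8 — 1,3 | c50 | N

path = [(6,0), (5,0), (4,0), (3,0), (2,0), (1,0), (1,1), (1,2), (1,3)]
arrival = 50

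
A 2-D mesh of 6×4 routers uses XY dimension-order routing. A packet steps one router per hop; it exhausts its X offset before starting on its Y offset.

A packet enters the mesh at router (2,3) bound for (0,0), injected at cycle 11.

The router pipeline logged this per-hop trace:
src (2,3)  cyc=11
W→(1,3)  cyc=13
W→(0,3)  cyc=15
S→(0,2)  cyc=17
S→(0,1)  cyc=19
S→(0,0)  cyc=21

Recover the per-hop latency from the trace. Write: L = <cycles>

From hop 0 (11) to hop 1 (13): +2 cycles.
Each hop adds L, hence L = 2.

L = 2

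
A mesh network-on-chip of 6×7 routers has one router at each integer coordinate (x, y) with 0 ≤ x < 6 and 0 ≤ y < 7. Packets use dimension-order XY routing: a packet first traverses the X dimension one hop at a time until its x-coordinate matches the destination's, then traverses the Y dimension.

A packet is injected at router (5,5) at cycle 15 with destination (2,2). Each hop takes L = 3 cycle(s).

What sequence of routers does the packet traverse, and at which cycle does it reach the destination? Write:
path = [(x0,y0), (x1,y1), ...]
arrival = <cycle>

t=15: at (5,5)
t=18: at (4,5) after W
t=21: at (3,5) after W
t=24: at (2,5) after W
t=27: at (2,4) after S
t=30: at (2,3) after S
t=33: at (2,2) after S

path = [(5,5), (4,5), (3,5), (2,5), (2,4), (2,3), (2,2)]
arrival = 33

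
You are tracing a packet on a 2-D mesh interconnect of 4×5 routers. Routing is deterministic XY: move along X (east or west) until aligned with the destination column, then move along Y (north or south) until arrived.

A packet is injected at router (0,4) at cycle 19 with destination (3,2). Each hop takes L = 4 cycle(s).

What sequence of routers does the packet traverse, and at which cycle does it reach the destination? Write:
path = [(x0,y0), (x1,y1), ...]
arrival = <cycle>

t=19: at (0,4)
t=23: at (1,4) after E
t=27: at (2,4) after E
t=31: at (3,4) after E
t=35: at (3,3) after S
t=39: at (3,2) after S

path = [(0,4), (1,4), (2,4), (3,4), (3,3), (3,2)]
arrival = 39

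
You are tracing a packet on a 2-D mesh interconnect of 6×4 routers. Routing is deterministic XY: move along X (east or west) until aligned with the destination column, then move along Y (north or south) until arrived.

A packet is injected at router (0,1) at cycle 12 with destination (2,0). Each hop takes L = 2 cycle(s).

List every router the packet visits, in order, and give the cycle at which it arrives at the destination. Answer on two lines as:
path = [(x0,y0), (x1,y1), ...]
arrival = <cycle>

[0] x=0 y=1 t=12
[1] x=1 y=1 t=14 →E
[2] x=2 y=1 t=16 →E
[3] x=2 y=0 t=18 →S

path = [(0,1), (1,1), (2,1), (2,0)]
arrival = 18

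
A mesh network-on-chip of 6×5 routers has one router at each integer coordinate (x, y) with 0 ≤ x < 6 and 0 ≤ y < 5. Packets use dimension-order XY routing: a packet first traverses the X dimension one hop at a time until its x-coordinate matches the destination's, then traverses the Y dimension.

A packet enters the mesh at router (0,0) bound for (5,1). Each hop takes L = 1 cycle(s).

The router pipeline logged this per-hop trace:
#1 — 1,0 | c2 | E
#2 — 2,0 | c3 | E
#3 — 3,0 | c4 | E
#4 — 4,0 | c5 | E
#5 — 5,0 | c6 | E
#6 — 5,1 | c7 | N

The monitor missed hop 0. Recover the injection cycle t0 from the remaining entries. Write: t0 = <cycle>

t0 = 1

The first recorded entry is hop 1 at cycle 2.
Subtract one hop: t0 = 2 − 1 = 1.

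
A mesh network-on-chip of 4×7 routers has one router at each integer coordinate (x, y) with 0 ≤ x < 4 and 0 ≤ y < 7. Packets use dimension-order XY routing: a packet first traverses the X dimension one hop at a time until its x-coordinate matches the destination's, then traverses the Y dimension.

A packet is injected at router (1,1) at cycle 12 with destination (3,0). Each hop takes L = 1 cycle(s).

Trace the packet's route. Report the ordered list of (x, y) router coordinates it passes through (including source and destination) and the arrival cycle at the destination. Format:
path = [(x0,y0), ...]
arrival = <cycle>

path = [(1,1), (2,1), (3,1), (3,0)]
arrival = 15

#0 — 1,1 | c12
#1 — 2,1 | c13 | E
#2 — 3,1 | c14 | E
#3 — 3,0 | c15 | S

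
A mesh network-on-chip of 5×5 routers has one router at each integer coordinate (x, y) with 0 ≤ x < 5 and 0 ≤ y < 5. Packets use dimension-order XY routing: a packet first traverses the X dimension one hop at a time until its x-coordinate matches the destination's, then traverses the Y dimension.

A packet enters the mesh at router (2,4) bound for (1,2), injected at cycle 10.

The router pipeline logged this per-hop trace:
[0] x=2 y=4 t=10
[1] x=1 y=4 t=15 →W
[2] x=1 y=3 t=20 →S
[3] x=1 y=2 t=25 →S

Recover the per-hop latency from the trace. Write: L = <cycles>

Δcyc across hop 0→1: 15 − 10 = 5.
One hop costs L cycles, so L = 5.

L = 5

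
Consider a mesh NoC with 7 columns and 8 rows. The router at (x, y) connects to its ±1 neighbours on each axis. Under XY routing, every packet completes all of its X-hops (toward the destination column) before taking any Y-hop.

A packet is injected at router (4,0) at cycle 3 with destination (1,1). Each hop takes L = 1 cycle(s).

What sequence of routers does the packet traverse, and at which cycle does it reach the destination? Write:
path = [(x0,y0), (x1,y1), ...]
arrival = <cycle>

path = [(4,0), (3,0), (2,0), (1,0), (1,1)]
arrival = 7

[0] x=4 y=0 t=3
[1] x=3 y=0 t=4 →W
[2] x=2 y=0 t=5 →W
[3] x=1 y=0 t=6 →W
[4] x=1 y=1 t=7 →N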